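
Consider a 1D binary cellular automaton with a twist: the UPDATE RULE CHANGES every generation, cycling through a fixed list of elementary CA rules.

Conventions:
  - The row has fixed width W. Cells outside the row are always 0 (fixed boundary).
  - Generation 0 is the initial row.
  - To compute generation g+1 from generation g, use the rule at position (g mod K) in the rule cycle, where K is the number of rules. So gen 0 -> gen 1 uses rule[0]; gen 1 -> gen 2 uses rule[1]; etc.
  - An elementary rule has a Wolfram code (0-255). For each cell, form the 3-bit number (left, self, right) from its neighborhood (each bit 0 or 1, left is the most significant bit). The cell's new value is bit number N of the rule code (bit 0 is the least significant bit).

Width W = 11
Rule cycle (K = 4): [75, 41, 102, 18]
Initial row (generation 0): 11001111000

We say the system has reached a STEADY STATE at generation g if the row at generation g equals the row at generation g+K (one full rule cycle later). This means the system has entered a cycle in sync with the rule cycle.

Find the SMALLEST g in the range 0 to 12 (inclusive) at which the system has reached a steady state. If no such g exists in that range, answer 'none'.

Answer: none

Derivation:
Gen 0: 11001111000
Gen 1 (rule 75): 11011001011
Gen 2 (rule 41): 10110000110
Gen 3 (rule 102): 11010001010
Gen 4 (rule 18): 00001010001
Gen 5 (rule 75): 11110000110
Gen 6 (rule 41): 10000110100
Gen 7 (rule 102): 10001011100
Gen 8 (rule 18): 01010000010
Gen 9 (rule 75): 10000111100
Gen 10 (rule 41): 00110100001
Gen 11 (rule 102): 01011100011
Gen 12 (rule 18): 10000010100
Gen 13 (rule 75): 00111100001
Gen 14 (rule 41): 10100001100
Gen 15 (rule 102): 11100010100
Gen 16 (rule 18): 00010100010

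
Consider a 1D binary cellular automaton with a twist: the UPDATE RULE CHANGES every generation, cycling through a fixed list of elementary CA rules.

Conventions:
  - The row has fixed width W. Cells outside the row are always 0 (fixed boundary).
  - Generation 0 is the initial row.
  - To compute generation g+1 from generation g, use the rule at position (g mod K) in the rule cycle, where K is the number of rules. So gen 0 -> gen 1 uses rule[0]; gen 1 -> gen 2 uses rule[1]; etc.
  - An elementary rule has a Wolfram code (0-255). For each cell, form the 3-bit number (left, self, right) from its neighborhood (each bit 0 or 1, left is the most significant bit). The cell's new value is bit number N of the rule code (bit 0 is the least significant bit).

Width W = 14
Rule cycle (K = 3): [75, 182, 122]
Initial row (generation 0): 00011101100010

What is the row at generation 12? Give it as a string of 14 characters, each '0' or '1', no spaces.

Gen 0: 00011101100010
Gen 1 (rule 75): 11110101101100
Gen 2 (rule 182): 01101110010010
Gen 3 (rule 122): 11111011101101
Gen 4 (rule 75): 10001010101100
Gen 5 (rule 182): 11011111110010
Gen 6 (rule 122): 11110000011101
Gen 7 (rule 75): 10010111110100
Gen 8 (rule 182): 11111011101110
Gen 9 (rule 122): 10001110111011
Gen 10 (rule 75): 00111010101011
Gen 11 (rule 182): 01010111111100
Gen 12 (rule 122): 10101100000110

Answer: 10101100000110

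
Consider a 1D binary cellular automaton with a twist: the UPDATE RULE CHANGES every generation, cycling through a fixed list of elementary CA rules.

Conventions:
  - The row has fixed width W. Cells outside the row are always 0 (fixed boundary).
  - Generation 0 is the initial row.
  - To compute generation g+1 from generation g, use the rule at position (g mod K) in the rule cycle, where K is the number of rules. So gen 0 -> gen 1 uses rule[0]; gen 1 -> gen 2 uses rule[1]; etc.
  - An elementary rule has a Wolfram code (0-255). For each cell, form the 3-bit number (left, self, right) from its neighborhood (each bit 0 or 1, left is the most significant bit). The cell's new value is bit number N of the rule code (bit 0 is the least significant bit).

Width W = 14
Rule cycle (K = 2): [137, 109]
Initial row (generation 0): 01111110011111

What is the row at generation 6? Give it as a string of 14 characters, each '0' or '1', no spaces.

Gen 0: 01111110011111
Gen 1 (rule 137): 01111100011110
Gen 2 (rule 109): 01000101010010
Gen 3 (rule 137): 00010000000000
Gen 4 (rule 109): 11010111111111
Gen 5 (rule 137): 10000111111110
Gen 6 (rule 109): 10110100000010

Answer: 10110100000010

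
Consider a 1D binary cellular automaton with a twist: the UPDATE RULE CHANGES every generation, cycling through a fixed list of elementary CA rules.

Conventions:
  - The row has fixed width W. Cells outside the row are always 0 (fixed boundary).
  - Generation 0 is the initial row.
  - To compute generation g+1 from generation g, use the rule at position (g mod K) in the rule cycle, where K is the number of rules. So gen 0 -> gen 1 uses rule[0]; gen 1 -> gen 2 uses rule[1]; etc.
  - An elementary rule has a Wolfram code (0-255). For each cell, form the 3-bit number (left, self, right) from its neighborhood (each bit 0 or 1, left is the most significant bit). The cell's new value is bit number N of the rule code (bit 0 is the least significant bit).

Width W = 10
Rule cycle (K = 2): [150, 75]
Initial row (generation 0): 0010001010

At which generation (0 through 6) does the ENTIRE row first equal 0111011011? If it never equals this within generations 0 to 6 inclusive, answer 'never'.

Gen 0: 0010001010
Gen 1 (rule 150): 0111011011
Gen 2 (rule 75): 1101011011
Gen 3 (rule 150): 0001000000
Gen 4 (rule 75): 1110011111
Gen 5 (rule 150): 0101101110
Gen 6 (rule 75): 1001101010

Answer: 1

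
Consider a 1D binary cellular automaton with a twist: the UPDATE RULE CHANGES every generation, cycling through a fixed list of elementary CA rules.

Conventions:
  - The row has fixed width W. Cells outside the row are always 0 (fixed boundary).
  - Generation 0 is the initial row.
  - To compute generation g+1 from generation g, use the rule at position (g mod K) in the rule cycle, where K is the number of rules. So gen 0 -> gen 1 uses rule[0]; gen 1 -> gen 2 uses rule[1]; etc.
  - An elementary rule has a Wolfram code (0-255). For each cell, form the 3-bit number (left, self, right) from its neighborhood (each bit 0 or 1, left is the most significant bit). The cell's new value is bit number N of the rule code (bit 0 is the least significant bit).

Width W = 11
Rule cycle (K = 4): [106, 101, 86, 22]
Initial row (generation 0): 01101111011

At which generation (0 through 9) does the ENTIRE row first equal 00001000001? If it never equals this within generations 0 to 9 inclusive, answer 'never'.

Answer: 2

Derivation:
Gen 0: 01101111011
Gen 1 (rule 106): 11111001111
Gen 2 (rule 101): 00001000001
Gen 3 (rule 86): 00011100011
Gen 4 (rule 22): 00100010100
Gen 5 (rule 106): 01000101000
Gen 6 (rule 101): 01010111011
Gen 7 (rule 86): 11010001001
Gen 8 (rule 22): 00011011111
Gen 9 (rule 106): 00111110001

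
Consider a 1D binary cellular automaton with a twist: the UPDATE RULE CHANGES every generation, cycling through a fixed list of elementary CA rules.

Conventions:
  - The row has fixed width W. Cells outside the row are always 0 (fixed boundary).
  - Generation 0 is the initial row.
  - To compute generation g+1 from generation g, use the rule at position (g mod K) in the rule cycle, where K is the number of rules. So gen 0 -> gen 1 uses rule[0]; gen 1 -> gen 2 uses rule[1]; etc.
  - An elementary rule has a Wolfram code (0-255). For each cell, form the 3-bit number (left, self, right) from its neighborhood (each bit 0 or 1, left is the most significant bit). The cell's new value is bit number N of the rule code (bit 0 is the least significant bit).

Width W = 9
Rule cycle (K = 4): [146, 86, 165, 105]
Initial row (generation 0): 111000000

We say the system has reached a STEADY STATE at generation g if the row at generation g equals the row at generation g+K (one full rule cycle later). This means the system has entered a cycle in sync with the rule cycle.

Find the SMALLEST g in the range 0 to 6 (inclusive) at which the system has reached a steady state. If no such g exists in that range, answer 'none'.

Gen 0: 111000000
Gen 1 (rule 146): 010100000
Gen 2 (rule 86): 110110000
Gen 3 (rule 165): 001000111
Gen 4 (rule 105): 100010101
Gen 5 (rule 146): 010100000
Gen 6 (rule 86): 110110000
Gen 7 (rule 165): 001000111
Gen 8 (rule 105): 100010101
Gen 9 (rule 146): 010100000
Gen 10 (rule 86): 110110000

Answer: 1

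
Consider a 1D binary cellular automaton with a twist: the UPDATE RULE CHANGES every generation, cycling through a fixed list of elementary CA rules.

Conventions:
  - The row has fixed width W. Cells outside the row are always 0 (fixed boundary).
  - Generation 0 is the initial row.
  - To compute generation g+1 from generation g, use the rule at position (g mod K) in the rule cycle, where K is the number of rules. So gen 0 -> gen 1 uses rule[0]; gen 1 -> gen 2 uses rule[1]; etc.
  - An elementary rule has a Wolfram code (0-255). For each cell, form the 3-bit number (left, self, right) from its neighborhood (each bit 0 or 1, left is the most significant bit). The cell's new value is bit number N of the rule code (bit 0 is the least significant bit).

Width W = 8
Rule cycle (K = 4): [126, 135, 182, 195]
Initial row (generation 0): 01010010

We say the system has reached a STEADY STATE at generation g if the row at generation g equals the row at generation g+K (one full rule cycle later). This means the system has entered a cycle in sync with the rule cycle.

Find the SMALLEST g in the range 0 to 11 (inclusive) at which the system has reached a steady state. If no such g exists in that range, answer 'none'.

Answer: none

Derivation:
Gen 0: 01010010
Gen 1 (rule 126): 11111111
Gen 2 (rule 135): 01111110
Gen 3 (rule 182): 10111101
Gen 4 (rule 195): 00011100
Gen 5 (rule 126): 00110110
Gen 6 (rule 135): 11000000
Gen 7 (rule 182): 00100000
Gen 8 (rule 195): 11001111
Gen 9 (rule 126): 11111001
Gen 10 (rule 135): 01110011
Gen 11 (rule 182): 10101100
Gen 12 (rule 195): 00000101
Gen 13 (rule 126): 00001111
Gen 14 (rule 135): 11110110
Gen 15 (rule 182): 01101001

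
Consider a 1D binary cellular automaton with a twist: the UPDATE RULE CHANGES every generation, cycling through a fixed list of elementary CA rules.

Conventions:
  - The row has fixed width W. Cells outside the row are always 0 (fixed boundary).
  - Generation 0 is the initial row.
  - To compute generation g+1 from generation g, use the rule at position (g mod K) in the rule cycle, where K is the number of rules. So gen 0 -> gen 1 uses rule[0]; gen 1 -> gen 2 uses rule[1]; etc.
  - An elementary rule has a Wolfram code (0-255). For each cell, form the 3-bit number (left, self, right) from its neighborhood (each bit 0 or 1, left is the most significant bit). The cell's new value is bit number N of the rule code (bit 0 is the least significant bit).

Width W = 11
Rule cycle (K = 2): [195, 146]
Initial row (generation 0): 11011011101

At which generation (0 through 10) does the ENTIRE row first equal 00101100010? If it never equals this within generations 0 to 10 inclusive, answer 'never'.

Answer: 4

Derivation:
Gen 0: 11011011101
Gen 1 (rule 195): 01001001100
Gen 2 (rule 146): 10110110010
Gen 3 (rule 195): 00010010100
Gen 4 (rule 146): 00101100010
Gen 5 (rule 195): 11000101100
Gen 6 (rule 146): 00101000010
Gen 7 (rule 195): 11000011100
Gen 8 (rule 146): 00100101010
Gen 9 (rule 195): 11001000000
Gen 10 (rule 146): 00110100000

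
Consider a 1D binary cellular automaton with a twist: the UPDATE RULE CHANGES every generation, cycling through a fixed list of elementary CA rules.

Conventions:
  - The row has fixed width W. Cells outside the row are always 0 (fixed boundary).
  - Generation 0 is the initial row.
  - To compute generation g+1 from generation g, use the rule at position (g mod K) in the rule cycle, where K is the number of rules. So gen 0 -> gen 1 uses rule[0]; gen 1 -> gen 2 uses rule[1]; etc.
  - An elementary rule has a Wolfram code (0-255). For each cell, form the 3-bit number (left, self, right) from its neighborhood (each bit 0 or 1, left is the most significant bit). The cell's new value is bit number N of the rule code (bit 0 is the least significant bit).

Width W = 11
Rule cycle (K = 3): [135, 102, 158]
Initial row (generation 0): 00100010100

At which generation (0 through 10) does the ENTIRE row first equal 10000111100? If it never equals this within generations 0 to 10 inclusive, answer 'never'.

Answer: 4

Derivation:
Gen 0: 00100010100
Gen 1 (rule 135): 11101110101
Gen 2 (rule 102): 00110011111
Gen 3 (rule 158): 01101111110
Gen 4 (rule 135): 10000111100
Gen 5 (rule 102): 10001000100
Gen 6 (rule 158): 11011101110
Gen 7 (rule 135): 00001000100
Gen 8 (rule 102): 00011001100
Gen 9 (rule 158): 00110111010
Gen 10 (rule 135): 11000010010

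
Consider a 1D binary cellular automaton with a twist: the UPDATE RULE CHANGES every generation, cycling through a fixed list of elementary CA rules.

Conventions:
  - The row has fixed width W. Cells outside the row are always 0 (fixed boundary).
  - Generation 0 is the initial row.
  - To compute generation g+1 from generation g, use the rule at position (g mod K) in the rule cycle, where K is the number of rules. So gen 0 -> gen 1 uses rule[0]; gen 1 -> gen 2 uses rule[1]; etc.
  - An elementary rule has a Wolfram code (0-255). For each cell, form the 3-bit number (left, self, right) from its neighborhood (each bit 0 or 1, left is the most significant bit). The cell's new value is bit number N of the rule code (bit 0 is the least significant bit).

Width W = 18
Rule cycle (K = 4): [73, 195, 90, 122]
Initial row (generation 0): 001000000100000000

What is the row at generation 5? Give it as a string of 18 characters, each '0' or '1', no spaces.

Gen 0: 001000000100000000
Gen 1 (rule 73): 100011110001111111
Gen 2 (rule 195): 001101110110111111
Gen 3 (rule 90): 011101010110100001
Gen 4 (rule 122): 110110101111010010
Gen 5 (rule 73): 110110001001000000

Answer: 110110001001000000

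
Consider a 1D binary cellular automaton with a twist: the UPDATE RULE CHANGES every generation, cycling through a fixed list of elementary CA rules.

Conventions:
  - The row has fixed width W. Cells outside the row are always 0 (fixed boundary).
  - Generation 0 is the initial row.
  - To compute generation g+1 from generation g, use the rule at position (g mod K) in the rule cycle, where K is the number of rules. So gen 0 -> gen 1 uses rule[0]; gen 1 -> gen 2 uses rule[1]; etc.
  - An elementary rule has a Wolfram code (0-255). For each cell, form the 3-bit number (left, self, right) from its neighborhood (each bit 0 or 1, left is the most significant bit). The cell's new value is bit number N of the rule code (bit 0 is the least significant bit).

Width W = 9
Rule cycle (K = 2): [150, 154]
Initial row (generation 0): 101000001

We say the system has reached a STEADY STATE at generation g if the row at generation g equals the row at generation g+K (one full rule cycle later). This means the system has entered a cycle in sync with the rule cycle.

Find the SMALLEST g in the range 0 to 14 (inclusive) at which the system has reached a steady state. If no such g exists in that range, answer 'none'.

Gen 0: 101000001
Gen 1 (rule 150): 101100011
Gen 2 (rule 154): 001010110
Gen 3 (rule 150): 011010001
Gen 4 (rule 154): 110001010
Gen 5 (rule 150): 001011011
Gen 6 (rule 154): 010010010
Gen 7 (rule 150): 111111111
Gen 8 (rule 154): 111111110
Gen 9 (rule 150): 011111101
Gen 10 (rule 154): 111111000
Gen 11 (rule 150): 011110100
Gen 12 (rule 154): 111100010
Gen 13 (rule 150): 011010111
Gen 14 (rule 154): 110000110
Gen 15 (rule 150): 001001001
Gen 16 (rule 154): 010110110

Answer: none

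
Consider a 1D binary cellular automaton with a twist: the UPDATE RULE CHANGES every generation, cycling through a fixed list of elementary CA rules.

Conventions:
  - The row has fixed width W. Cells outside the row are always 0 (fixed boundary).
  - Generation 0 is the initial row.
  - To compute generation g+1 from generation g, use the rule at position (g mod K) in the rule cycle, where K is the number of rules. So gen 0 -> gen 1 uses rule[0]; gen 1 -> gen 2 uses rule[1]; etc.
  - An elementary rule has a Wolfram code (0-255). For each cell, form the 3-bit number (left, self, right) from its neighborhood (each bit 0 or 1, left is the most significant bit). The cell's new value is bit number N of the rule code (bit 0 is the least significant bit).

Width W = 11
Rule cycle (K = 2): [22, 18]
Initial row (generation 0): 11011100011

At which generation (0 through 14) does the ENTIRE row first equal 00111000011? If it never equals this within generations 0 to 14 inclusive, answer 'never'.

Gen 0: 11011100011
Gen 1 (rule 22): 00000010100
Gen 2 (rule 18): 00000100010
Gen 3 (rule 22): 00001110111
Gen 4 (rule 18): 00010000000
Gen 5 (rule 22): 00111000000
Gen 6 (rule 18): 01000100000
Gen 7 (rule 22): 11101110000
Gen 8 (rule 18): 00000001000
Gen 9 (rule 22): 00000011100
Gen 10 (rule 18): 00000100010
Gen 11 (rule 22): 00001110111
Gen 12 (rule 18): 00010000000
Gen 13 (rule 22): 00111000000
Gen 14 (rule 18): 01000100000

Answer: never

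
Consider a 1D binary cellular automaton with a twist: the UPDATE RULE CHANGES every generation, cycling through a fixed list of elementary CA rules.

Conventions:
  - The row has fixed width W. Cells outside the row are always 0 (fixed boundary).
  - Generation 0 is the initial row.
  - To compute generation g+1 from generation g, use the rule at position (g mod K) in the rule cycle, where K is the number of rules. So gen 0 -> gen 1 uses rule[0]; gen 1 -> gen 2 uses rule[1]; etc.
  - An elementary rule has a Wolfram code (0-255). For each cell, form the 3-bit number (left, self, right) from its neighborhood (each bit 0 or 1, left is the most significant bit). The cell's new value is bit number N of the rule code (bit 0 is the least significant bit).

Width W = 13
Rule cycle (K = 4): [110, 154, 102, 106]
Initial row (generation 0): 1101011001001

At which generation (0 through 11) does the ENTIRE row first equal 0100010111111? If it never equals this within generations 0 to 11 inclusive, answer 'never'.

Answer: never

Derivation:
Gen 0: 1101011001001
Gen 1 (rule 110): 1111111011011
Gen 2 (rule 154): 1111110010010
Gen 3 (rule 102): 0000010110110
Gen 4 (rule 106): 0000101111110
Gen 5 (rule 110): 0001111000010
Gen 6 (rule 154): 0011110100101
Gen 7 (rule 102): 0100011101111
Gen 8 (rule 106): 1000110111001
Gen 9 (rule 110): 1001111101011
Gen 10 (rule 154): 0111111000010
Gen 11 (rule 102): 1000001000110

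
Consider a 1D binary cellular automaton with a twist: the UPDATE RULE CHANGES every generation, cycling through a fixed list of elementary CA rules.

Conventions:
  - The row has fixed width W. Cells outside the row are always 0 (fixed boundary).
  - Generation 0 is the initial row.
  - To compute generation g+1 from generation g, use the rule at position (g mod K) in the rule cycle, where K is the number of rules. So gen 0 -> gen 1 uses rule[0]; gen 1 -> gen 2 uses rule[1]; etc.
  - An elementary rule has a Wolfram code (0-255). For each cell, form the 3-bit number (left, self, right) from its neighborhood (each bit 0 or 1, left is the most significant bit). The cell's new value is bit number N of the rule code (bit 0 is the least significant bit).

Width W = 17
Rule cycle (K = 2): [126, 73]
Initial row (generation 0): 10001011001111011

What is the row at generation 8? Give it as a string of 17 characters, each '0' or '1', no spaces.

Gen 0: 10001011001111011
Gen 1 (rule 126): 11011111111001111
Gen 2 (rule 73): 11010000001001001
Gen 3 (rule 126): 11111000011111111
Gen 4 (rule 73): 10001011010000001
Gen 5 (rule 126): 11011111111000011
Gen 6 (rule 73): 11010000001011011
Gen 7 (rule 126): 11111000011111111
Gen 8 (rule 73): 10001011010000001

Answer: 10001011010000001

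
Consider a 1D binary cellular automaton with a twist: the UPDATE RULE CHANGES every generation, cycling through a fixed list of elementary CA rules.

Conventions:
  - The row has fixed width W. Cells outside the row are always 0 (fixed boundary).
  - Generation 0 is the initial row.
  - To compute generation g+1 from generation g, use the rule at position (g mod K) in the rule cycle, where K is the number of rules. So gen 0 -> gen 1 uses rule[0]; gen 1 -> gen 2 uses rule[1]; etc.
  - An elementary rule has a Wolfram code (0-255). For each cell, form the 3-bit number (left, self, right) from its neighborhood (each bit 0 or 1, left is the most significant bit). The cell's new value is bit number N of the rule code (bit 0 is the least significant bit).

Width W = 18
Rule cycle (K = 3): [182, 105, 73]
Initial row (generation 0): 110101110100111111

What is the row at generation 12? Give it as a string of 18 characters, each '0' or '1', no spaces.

Answer: 001111110001110101

Derivation:
Gen 0: 110101110100111111
Gen 1 (rule 182): 001110101111011110
Gen 2 (rule 105): 101011011001110010
Gen 3 (rule 73): 000011011001010000
Gen 4 (rule 182): 000100100111111000
Gen 5 (rule 105): 110000000100001011
Gen 6 (rule 73): 110111110001100011
Gen 7 (rule 182): 001011101010010100
Gen 8 (rule 105): 100110110100001001
Gen 9 (rule 73): 000110110001100000
Gen 10 (rule 182): 001001001010010000
Gen 11 (rule 105): 100000000100000111
Gen 12 (rule 73): 001111110001110101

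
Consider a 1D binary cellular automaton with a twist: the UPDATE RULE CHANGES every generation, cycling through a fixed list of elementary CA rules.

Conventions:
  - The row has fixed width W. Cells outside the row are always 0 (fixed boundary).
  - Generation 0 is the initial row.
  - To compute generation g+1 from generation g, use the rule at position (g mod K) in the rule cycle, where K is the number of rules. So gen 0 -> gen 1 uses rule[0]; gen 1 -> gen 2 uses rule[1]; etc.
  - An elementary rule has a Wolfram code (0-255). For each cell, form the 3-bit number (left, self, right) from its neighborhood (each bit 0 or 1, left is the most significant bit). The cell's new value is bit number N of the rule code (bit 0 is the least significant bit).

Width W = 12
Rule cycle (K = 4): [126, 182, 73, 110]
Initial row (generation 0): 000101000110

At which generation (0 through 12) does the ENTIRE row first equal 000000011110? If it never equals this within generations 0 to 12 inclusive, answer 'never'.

Answer: 12

Derivation:
Gen 0: 000101000110
Gen 1 (rule 126): 001111101111
Gen 2 (rule 182): 010111010110
Gen 3 (rule 73): 000101000110
Gen 4 (rule 110): 001111001110
Gen 5 (rule 126): 011001111011
Gen 6 (rule 182): 100110110100
Gen 7 (rule 73): 000110110001
Gen 8 (rule 110): 001111110011
Gen 9 (rule 126): 011000011111
Gen 10 (rule 182): 100100101110
Gen 11 (rule 73): 000000001010
Gen 12 (rule 110): 000000011110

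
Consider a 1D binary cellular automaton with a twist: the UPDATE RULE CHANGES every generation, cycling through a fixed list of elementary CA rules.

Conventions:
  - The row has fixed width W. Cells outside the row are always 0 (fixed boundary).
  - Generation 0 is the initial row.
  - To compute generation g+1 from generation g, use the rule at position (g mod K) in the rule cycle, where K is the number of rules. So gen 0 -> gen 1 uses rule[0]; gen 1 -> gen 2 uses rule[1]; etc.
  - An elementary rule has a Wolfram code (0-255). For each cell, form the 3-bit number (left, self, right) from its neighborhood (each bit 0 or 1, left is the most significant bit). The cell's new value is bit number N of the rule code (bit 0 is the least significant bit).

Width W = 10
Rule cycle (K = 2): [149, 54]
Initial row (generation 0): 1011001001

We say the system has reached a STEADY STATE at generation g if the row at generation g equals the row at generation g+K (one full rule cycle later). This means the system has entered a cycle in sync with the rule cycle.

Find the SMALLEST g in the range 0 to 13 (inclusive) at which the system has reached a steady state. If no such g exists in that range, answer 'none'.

Answer: 13

Derivation:
Gen 0: 1011001001
Gen 1 (rule 149): 1000101101
Gen 2 (rule 54): 1101110011
Gen 3 (rule 149): 0000101000
Gen 4 (rule 54): 0001111100
Gen 5 (rule 149): 1100111011
Gen 6 (rule 54): 0011000100
Gen 7 (rule 149): 1000110111
Gen 8 (rule 54): 1101001000
Gen 9 (rule 149): 0001101111
Gen 10 (rule 54): 0010010000
Gen 11 (rule 149): 1011011111
Gen 12 (rule 54): 1100100000
Gen 13 (rule 149): 0010111111
Gen 14 (rule 54): 0111000000
Gen 15 (rule 149): 0010111111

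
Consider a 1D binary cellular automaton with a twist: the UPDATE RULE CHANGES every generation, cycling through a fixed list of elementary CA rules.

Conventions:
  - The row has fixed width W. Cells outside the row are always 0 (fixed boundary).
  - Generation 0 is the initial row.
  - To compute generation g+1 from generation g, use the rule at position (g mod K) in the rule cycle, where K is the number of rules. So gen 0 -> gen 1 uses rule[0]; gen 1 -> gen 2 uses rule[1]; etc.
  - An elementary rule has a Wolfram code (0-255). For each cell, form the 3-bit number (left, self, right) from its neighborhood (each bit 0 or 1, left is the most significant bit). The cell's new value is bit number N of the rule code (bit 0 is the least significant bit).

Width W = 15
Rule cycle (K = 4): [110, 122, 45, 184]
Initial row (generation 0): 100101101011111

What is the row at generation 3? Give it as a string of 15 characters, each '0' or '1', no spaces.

Gen 0: 100101101011111
Gen 1 (rule 110): 101111111110001
Gen 2 (rule 122): 011000000011010
Gen 3 (rule 45): 010011111010110

Answer: 010011111010110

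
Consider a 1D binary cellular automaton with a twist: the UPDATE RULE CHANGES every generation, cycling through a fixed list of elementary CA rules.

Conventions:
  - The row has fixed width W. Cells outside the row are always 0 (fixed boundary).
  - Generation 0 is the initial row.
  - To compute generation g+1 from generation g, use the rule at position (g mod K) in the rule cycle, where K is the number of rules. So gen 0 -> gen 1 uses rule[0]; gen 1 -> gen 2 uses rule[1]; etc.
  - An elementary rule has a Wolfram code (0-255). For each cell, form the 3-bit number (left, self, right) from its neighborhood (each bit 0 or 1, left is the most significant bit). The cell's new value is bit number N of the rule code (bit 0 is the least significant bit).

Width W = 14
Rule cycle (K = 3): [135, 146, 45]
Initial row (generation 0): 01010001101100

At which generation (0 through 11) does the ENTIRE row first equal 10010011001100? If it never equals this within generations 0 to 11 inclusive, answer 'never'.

Gen 0: 01010001101100
Gen 1 (rule 135): 11010110000001
Gen 2 (rule 146): 00000001000010
Gen 3 (rule 45): 11111101011010
Gen 4 (rule 135): 01111001000010
Gen 5 (rule 146): 10110110100101
Gen 6 (rule 45): 11101101100111
Gen 7 (rule 135): 01000000001010
Gen 8 (rule 146): 10100000010001
Gen 9 (rule 45): 11101111010101
Gen 10 (rule 135): 01000110010101
Gen 11 (rule 146): 10101001100000

Answer: never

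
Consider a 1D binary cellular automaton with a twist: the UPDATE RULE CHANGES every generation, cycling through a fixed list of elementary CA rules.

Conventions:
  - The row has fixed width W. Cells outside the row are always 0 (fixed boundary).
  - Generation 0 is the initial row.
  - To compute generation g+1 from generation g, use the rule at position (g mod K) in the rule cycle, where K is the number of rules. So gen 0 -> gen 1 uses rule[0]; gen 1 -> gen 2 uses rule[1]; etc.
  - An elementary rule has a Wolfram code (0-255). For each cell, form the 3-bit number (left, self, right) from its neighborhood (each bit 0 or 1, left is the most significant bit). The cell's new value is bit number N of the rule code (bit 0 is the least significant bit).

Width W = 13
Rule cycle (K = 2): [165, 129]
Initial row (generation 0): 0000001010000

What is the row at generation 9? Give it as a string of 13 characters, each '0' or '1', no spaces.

Gen 0: 0000001010000
Gen 1 (rule 165): 1111101110111
Gen 2 (rule 129): 0111000100010
Gen 3 (rule 165): 0010010101010
Gen 4 (rule 129): 1000000000000
Gen 5 (rule 165): 1011111111111
Gen 6 (rule 129): 0001111111110
Gen 7 (rule 165): 1100111111100
Gen 8 (rule 129): 0000011111001
Gen 9 (rule 165): 1111001110001

Answer: 1111001110001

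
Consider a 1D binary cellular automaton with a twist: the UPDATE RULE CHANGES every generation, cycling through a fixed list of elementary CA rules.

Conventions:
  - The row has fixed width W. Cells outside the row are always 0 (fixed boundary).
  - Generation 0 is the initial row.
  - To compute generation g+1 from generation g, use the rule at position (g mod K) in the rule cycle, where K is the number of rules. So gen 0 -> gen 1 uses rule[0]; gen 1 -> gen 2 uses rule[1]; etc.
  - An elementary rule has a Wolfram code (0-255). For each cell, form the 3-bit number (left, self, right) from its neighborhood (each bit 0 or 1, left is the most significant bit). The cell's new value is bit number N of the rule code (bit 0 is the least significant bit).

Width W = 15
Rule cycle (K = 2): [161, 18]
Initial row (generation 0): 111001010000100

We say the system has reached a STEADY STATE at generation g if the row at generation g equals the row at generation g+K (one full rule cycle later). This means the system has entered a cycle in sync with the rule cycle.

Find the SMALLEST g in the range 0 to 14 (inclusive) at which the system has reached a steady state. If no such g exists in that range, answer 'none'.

Answer: 5

Derivation:
Gen 0: 111001010000100
Gen 1 (rule 161): 010000100110001
Gen 2 (rule 18): 101001011001010
Gen 3 (rule 161): 010000100000100
Gen 4 (rule 18): 101001010001010
Gen 5 (rule 161): 010000100100100
Gen 6 (rule 18): 101001011011010
Gen 7 (rule 161): 010000100100100
Gen 8 (rule 18): 101001011011010
Gen 9 (rule 161): 010000100100100
Gen 10 (rule 18): 101001011011010
Gen 11 (rule 161): 010000100100100
Gen 12 (rule 18): 101001011011010
Gen 13 (rule 161): 010000100100100
Gen 14 (rule 18): 101001011011010
Gen 15 (rule 161): 010000100100100
Gen 16 (rule 18): 101001011011010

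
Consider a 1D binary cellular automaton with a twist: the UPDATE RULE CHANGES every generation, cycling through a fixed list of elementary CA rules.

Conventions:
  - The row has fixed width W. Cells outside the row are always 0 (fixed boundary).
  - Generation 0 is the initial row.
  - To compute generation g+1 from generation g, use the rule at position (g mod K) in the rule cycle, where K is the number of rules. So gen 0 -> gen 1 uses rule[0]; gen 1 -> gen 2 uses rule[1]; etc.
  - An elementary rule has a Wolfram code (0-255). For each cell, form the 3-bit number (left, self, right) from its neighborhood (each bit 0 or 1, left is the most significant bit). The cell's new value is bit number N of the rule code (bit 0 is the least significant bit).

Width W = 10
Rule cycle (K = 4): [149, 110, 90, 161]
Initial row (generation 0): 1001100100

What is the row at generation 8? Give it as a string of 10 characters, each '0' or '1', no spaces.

Answer: 0000011010

Derivation:
Gen 0: 1001100100
Gen 1 (rule 149): 1100010111
Gen 2 (rule 110): 1100111101
Gen 3 (rule 90): 1111100100
Gen 4 (rule 161): 0111000001
Gen 5 (rule 149): 0010111101
Gen 6 (rule 110): 0111100111
Gen 7 (rule 90): 1100111101
Gen 8 (rule 161): 0000011010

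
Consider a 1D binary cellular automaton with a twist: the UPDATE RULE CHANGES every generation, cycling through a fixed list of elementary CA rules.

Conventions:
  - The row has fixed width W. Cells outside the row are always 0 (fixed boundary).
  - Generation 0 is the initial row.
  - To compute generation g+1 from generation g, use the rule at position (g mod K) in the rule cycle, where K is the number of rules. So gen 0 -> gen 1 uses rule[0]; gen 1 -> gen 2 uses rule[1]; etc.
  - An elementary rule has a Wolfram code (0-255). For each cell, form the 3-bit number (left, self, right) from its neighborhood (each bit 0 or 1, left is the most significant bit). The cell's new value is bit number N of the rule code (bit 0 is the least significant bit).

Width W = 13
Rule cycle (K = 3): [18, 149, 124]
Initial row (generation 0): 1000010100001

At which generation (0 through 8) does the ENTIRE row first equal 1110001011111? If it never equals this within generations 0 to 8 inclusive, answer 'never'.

Answer: never

Derivation:
Gen 0: 1000010100001
Gen 1 (rule 18): 0100100010010
Gen 2 (rule 149): 0110111011011
Gen 3 (rule 124): 0111101111111
Gen 4 (rule 18): 1000000000000
Gen 5 (rule 149): 1111111111111
Gen 6 (rule 124): 1000000000001
Gen 7 (rule 18): 0100000000010
Gen 8 (rule 149): 0111111111011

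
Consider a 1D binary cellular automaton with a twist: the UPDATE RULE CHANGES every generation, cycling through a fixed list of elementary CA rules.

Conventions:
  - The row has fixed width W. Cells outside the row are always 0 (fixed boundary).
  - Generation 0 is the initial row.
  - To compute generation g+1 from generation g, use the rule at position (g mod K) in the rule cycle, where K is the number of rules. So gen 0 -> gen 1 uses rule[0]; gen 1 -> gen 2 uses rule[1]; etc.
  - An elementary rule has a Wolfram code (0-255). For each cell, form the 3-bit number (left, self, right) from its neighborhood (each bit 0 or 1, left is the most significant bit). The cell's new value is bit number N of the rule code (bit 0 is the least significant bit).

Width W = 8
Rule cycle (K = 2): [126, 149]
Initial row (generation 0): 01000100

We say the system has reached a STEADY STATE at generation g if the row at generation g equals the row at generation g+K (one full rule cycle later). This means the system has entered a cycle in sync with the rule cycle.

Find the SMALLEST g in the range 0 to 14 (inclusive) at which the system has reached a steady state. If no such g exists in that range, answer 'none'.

Answer: 3

Derivation:
Gen 0: 01000100
Gen 1 (rule 126): 11101110
Gen 2 (rule 149): 01000101
Gen 3 (rule 126): 11101111
Gen 4 (rule 149): 01000110
Gen 5 (rule 126): 11101111
Gen 6 (rule 149): 01000110
Gen 7 (rule 126): 11101111
Gen 8 (rule 149): 01000110
Gen 9 (rule 126): 11101111
Gen 10 (rule 149): 01000110
Gen 11 (rule 126): 11101111
Gen 12 (rule 149): 01000110
Gen 13 (rule 126): 11101111
Gen 14 (rule 149): 01000110
Gen 15 (rule 126): 11101111
Gen 16 (rule 149): 01000110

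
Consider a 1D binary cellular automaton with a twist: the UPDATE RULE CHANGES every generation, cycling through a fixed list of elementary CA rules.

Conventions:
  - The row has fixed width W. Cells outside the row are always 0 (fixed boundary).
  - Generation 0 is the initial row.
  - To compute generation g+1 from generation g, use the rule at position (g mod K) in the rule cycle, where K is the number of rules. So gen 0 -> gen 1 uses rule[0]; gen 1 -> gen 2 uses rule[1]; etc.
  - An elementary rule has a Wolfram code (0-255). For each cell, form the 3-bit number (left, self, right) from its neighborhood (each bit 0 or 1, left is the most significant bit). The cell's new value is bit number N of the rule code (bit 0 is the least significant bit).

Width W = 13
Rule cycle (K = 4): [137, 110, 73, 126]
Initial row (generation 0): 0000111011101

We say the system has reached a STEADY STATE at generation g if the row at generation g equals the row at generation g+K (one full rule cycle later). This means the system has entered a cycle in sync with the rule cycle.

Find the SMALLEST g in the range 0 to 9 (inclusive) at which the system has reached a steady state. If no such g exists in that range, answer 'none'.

Gen 0: 0000111011101
Gen 1 (rule 137): 1110110011000
Gen 2 (rule 110): 1011110111000
Gen 3 (rule 73): 0010010101011
Gen 4 (rule 126): 0111111111111
Gen 5 (rule 137): 0111111111110
Gen 6 (rule 110): 1100000000010
Gen 7 (rule 73): 1101111111000
Gen 8 (rule 126): 1111000001100
Gen 9 (rule 137): 1110011101001
Gen 10 (rule 110): 1010110111011
Gen 11 (rule 73): 0000110101011
Gen 12 (rule 126): 0001111111111
Gen 13 (rule 137): 1101111111110

Answer: none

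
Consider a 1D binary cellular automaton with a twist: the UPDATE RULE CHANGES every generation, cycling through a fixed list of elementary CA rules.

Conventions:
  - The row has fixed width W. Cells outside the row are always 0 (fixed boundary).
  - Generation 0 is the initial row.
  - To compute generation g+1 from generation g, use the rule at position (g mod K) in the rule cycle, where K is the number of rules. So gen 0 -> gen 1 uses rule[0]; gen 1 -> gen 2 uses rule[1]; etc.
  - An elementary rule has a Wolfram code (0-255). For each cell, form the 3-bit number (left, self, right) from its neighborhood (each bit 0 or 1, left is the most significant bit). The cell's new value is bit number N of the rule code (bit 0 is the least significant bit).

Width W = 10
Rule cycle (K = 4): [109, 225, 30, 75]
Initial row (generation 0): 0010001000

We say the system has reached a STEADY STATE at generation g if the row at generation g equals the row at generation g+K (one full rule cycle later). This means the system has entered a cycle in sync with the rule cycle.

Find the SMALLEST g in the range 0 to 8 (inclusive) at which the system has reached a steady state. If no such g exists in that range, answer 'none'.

Answer: 7

Derivation:
Gen 0: 0010001000
Gen 1 (rule 109): 1010101011
Gen 2 (rule 225): 0101010101
Gen 3 (rule 30): 1101010101
Gen 4 (rule 75): 1100000000
Gen 5 (rule 109): 1101111111
Gen 6 (rule 225): 0110111111
Gen 7 (rule 30): 1100100000
Gen 8 (rule 75): 1101001111
Gen 9 (rule 109): 1111001001
Gen 10 (rule 225): 0111000000
Gen 11 (rule 30): 1100100000
Gen 12 (rule 75): 1101001111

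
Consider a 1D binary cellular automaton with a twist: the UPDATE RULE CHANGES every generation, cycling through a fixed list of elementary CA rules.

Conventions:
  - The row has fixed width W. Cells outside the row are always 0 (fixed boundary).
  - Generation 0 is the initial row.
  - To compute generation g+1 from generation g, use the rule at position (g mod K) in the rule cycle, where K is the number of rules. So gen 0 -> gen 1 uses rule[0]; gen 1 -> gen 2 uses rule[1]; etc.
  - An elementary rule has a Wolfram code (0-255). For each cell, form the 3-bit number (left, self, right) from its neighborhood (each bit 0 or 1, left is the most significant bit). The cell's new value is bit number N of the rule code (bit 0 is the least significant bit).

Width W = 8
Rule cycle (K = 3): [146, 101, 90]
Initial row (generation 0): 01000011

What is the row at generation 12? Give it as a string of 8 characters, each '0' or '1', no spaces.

Answer: 11001001

Derivation:
Gen 0: 01000011
Gen 1 (rule 146): 10100100
Gen 2 (rule 101): 11100101
Gen 3 (rule 90): 10111000
Gen 4 (rule 146): 00010100
Gen 5 (rule 101): 11011101
Gen 6 (rule 90): 11010100
Gen 7 (rule 146): 00000010
Gen 8 (rule 101): 11111010
Gen 9 (rule 90): 10001001
Gen 10 (rule 146): 01010110
Gen 11 (rule 101): 01111010
Gen 12 (rule 90): 11001001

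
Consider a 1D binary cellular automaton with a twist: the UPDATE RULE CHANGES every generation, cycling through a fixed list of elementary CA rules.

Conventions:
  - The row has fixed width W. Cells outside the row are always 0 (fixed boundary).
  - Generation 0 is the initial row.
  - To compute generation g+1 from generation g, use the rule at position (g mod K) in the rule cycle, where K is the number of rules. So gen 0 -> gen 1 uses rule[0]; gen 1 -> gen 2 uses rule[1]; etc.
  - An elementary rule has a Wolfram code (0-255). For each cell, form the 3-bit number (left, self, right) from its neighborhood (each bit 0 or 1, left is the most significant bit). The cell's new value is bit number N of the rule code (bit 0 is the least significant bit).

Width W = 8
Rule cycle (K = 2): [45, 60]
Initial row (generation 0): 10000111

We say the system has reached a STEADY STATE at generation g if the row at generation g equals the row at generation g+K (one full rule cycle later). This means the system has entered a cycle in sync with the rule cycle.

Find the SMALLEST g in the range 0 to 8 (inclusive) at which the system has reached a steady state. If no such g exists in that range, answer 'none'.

Gen 0: 10000111
Gen 1 (rule 45): 10110100
Gen 2 (rule 60): 11101110
Gen 3 (rule 45): 10011000
Gen 4 (rule 60): 11010100
Gen 5 (rule 45): 10111101
Gen 6 (rule 60): 11100011
Gen 7 (rule 45): 10001010
Gen 8 (rule 60): 11001111
Gen 9 (rule 45): 10001000
Gen 10 (rule 60): 11001100

Answer: none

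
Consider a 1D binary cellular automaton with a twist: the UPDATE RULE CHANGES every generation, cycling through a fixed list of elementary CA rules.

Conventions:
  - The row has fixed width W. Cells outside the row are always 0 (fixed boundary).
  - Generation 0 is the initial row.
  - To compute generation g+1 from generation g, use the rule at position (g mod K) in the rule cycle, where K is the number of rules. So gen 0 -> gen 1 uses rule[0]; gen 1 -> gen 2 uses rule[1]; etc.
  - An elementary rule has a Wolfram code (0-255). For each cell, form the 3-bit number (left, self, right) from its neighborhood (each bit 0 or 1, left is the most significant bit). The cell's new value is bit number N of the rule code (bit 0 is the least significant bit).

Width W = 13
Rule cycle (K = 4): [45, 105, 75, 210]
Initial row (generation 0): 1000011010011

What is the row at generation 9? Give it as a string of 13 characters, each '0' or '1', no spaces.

Gen 0: 1000011010011
Gen 1 (rule 45): 1011010110010
Gen 2 (rule 105): 0111101110000
Gen 3 (rule 75): 1100101010111
Gen 4 (rule 210): 0111000000011
Gen 5 (rule 45): 0100011111010
Gen 6 (rule 105): 0001010001100
Gen 7 (rule 75): 1110000111101
Gen 8 (rule 210): 0111001011100
Gen 9 (rule 45): 0100001110001

Answer: 0100001110001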